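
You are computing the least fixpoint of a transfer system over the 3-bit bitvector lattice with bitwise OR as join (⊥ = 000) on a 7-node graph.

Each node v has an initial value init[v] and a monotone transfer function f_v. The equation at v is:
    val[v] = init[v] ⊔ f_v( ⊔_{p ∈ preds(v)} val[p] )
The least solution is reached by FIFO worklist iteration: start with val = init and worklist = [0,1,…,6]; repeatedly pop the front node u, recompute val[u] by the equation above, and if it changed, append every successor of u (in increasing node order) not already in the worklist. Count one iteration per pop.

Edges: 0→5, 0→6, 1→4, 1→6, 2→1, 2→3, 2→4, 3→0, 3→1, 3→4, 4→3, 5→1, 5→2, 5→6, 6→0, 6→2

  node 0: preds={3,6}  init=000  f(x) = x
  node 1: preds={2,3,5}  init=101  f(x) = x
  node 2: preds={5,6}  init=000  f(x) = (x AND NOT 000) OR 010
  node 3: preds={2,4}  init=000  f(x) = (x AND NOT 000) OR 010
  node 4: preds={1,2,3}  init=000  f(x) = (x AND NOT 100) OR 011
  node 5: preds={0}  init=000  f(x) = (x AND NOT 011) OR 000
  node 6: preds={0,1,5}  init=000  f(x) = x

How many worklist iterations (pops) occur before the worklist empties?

22

Worklist (22 pops):
  #1 pop 0: in=000 → 000 (no change)
  #2 pop 1: in=000 → 101 (no change)
  #3 pop 2: in=000 → 010 (was 000); enqueue [1]
  #4 pop 3: in=010 → 010 (was 000); enqueue [0]
  #5 pop 4: in=111 → 011 (was 000); enqueue [3]
  #6 pop 5: in=000 → 000 (no change)
  #7 pop 6: in=101 → 101 (was 000); enqueue [2]
  #8 pop 1: in=010 → 111 (was 101); enqueue [4,6]
  #9 pop 0: in=111 → 111 (was 000); enqueue [5]
  #10 pop 3: in=011 → 011 (was 010); enqueue [0,1]
  #11 pop 2: in=101 → 111 (was 010); enqueue [3]
  #12 pop 4: in=111 → 011 (no change)
  #13 pop 6: in=111 → 111 (was 101); enqueue [2]
  #14 pop 5: in=111 → 100 (was 000); enqueue [6]
  #15 pop 0: in=111 → 111 (no change)
  #16 pop 1: in=111 → 111 (no change)
  #17 pop 3: in=111 → 111 (was 011); enqueue [0,1,4]
  #18 pop 2: in=111 → 111 (no change)
  #19 pop 6: in=111 → 111 (no change)
  #20 pop 0: in=111 → 111 (no change)
  #21 pop 1: in=111 → 111 (no change)
  #22 pop 4: in=111 → 011 (no change)

Fixpoint:
  val[0] = 111
  val[1] = 111
  val[2] = 111
  val[3] = 111
  val[4] = 011
  val[5] = 100
  val[6] = 111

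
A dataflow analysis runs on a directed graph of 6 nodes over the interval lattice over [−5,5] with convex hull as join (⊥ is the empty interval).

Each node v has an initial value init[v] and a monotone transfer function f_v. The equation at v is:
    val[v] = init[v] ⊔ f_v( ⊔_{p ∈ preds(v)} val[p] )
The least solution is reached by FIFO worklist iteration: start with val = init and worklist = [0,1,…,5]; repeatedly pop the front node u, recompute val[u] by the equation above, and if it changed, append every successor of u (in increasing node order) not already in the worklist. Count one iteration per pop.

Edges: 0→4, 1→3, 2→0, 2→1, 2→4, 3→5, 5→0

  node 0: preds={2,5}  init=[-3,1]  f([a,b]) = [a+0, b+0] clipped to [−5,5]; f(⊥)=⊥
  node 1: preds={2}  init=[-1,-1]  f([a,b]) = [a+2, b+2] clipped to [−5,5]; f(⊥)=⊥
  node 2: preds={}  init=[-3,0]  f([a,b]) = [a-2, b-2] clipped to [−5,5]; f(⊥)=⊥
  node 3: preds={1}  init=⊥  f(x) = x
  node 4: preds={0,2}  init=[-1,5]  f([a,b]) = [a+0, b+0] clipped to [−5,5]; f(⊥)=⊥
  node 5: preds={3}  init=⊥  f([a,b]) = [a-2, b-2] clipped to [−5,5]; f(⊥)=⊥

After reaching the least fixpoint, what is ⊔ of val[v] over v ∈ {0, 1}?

[-3,2]

Iteration log — 7 steps:
  step 1. node 0  ⊔preds=[-3,0]  new=[-3,1]  stable
  step 2. node 1  ⊔preds=[-3,0]  new=[-1,2]  old=[-1,-1]  +wl: 
  step 3. node 2  ⊔preds=⊥  new=[-3,0]  stable
  step 4. node 3  ⊔preds=[-1,2]  new=[-1,2]  old=⊥  +wl: 
  step 5. node 4  ⊔preds=[-3,1]  new=[-3,5]  old=[-1,5]  +wl: 
  step 6. node 5  ⊔preds=[-1,2]  new=[-3,0]  old=⊥  +wl: 0
  step 7. node 0  ⊔preds=[-3,0]  new=[-3,1]  stable

Least fixpoint reached:
  node 0: [-3,1]
  node 1: [-1,2]
  node 2: [-3,0]
  node 3: [-1,2]
  node 4: [-3,5]
  node 5: [-3,0]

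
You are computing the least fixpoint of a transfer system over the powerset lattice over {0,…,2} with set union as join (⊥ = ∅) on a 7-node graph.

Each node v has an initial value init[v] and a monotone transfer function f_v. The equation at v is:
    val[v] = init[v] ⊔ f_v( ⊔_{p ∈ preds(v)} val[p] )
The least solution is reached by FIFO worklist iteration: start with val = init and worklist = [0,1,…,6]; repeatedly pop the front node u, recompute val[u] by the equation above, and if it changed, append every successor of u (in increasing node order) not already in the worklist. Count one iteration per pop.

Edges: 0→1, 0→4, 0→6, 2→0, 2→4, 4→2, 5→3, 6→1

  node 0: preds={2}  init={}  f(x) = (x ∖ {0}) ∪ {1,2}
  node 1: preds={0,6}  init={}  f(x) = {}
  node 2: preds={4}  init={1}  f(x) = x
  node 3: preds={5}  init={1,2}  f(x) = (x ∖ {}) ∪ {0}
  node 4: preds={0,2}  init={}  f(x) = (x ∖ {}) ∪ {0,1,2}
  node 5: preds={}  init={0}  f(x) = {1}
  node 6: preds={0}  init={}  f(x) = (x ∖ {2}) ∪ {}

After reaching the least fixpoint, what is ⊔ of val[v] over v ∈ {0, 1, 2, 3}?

{0,1,2}

Iteration log — 12 steps:
  step 1. node 0  ⊔preds={1}  new={1,2}  old={}  +wl: 
  step 2. node 1  ⊔preds={1,2}  new={}  stable
  step 3. node 2  ⊔preds={}  new={1}  stable
  step 4. node 3  ⊔preds={0}  new={0,1,2}  old={1,2}  +wl: 
  step 5. node 4  ⊔preds={1,2}  new={0,1,2}  old={}  +wl: 2
  step 6. node 5  ⊔preds={}  new={0,1}  old={0}  +wl: 3
  step 7. node 6  ⊔preds={1,2}  new={1}  old={}  +wl: 1
  step 8. node 2  ⊔preds={0,1,2}  new={0,1,2}  old={1}  +wl: 0,4
  step 9. node 3  ⊔preds={0,1}  new={0,1,2}  stable
  step 10. node 1  ⊔preds={1,2}  new={}  stable
  step 11. node 0  ⊔preds={0,1,2}  new={1,2}  stable
  step 12. node 4  ⊔preds={0,1,2}  new={0,1,2}  stable

Least fixpoint reached:
  node 0: {1,2}
  node 1: {}
  node 2: {0,1,2}
  node 3: {0,1,2}
  node 4: {0,1,2}
  node 5: {0,1}
  node 6: {1}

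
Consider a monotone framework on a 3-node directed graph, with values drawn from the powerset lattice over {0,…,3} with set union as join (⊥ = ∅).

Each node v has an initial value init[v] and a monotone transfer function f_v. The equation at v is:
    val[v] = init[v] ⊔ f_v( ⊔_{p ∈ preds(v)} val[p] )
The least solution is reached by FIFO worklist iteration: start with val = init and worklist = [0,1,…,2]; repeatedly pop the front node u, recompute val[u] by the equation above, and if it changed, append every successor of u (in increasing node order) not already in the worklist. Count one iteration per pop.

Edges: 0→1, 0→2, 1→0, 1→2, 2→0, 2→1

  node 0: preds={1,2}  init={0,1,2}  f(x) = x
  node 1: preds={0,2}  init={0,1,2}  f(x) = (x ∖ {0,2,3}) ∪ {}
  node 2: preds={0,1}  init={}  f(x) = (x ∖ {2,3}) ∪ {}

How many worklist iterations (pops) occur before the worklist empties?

Worklist (5 pops):
  #1 pop 0: in={0,1,2} → {0,1,2} (no change)
  #2 pop 1: in={0,1,2} → {0,1,2} (no change)
  #3 pop 2: in={0,1,2} → {0,1} (was {}); enqueue [0,1]
  #4 pop 0: in={0,1,2} → {0,1,2} (no change)
  #5 pop 1: in={0,1,2} → {0,1,2} (no change)

Fixpoint:
  val[0] = {0,1,2}
  val[1] = {0,1,2}
  val[2] = {0,1}

5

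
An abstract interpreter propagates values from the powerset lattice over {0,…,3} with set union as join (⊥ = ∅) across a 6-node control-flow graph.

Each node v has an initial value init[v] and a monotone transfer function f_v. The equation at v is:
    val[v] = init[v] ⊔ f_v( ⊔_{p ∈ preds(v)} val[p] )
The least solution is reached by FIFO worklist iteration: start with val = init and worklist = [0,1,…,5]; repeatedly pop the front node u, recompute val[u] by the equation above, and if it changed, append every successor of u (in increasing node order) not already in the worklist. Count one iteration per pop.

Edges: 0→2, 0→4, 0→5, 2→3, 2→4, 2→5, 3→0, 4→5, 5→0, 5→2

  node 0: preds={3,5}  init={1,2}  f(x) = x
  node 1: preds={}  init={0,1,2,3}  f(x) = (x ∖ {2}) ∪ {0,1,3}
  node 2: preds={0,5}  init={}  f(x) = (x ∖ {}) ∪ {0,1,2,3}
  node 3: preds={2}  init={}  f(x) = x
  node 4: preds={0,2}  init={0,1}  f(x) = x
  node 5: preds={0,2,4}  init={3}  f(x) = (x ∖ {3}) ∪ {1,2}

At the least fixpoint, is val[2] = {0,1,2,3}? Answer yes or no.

yes

Worklist (10 pops):
  #1 pop 0: in={3} → {1,2,3} (was {1,2}); enqueue []
  #2 pop 1: in={} → {0,1,2,3} (no change)
  #3 pop 2: in={1,2,3} → {0,1,2,3} (was {}); enqueue []
  #4 pop 3: in={0,1,2,3} → {0,1,2,3} (was {}); enqueue [0]
  #5 pop 4: in={0,1,2,3} → {0,1,2,3} (was {0,1}); enqueue []
  #6 pop 5: in={0,1,2,3} → {0,1,2,3} (was {3}); enqueue [2]
  #7 pop 0: in={0,1,2,3} → {0,1,2,3} (was {1,2,3}); enqueue [4,5]
  #8 pop 2: in={0,1,2,3} → {0,1,2,3} (no change)
  #9 pop 4: in={0,1,2,3} → {0,1,2,3} (no change)
  #10 pop 5: in={0,1,2,3} → {0,1,2,3} (no change)

Fixpoint:
  val[0] = {0,1,2,3}
  val[1] = {0,1,2,3}
  val[2] = {0,1,2,3}
  val[3] = {0,1,2,3}
  val[4] = {0,1,2,3}
  val[5] = {0,1,2,3}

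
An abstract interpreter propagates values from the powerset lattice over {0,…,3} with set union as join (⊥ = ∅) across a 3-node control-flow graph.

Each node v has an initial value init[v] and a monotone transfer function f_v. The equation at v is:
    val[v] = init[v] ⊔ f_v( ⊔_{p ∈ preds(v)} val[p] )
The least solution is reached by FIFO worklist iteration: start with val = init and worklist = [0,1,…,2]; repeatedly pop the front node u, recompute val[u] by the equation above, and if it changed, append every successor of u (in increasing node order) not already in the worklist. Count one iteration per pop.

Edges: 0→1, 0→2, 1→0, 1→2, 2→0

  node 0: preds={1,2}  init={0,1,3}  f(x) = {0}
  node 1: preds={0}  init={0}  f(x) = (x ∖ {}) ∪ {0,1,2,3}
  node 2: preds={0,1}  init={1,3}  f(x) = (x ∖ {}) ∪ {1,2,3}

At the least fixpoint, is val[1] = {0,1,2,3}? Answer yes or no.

Trace (4 dequeues):
  [1] u=0 | in {0,1,3} | out {0,1,3} | ==
  [2] u=1 | in {0,1,3} | out {0,1,2,3} | prev {0} | push {0}
  [3] u=2 | in {0,1,2,3} | out {0,1,2,3} | prev {1,3} | push {}
  [4] u=0 | in {0,1,2,3} | out {0,1,3} | ==

Converged values:
  [0] {0,1,3}
  [1] {0,1,2,3}
  [2] {0,1,2,3}

yes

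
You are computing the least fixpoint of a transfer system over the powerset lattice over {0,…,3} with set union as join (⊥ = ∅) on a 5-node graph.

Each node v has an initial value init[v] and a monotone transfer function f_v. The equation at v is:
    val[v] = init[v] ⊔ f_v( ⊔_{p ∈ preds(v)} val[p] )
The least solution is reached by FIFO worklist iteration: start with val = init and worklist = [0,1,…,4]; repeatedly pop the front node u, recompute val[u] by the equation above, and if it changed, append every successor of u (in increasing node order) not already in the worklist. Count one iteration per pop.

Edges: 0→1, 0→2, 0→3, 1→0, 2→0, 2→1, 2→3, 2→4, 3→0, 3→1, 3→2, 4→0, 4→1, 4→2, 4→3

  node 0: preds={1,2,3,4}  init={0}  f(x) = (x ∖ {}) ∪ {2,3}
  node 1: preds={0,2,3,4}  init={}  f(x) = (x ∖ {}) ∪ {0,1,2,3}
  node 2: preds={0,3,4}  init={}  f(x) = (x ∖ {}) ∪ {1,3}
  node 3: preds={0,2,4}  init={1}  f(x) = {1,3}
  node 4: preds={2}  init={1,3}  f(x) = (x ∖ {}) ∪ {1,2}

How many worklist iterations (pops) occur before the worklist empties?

Worklist (9 pops):
  #1 pop 0: in={1,3} → {0,1,2,3} (was {0}); enqueue []
  #2 pop 1: in={0,1,2,3} → {0,1,2,3} (was {}); enqueue [0]
  #3 pop 2: in={0,1,2,3} → {0,1,2,3} (was {}); enqueue [1]
  #4 pop 3: in={0,1,2,3} → {1,3} (was {1}); enqueue [2]
  #5 pop 4: in={0,1,2,3} → {0,1,2,3} (was {1,3}); enqueue [3]
  #6 pop 0: in={0,1,2,3} → {0,1,2,3} (no change)
  #7 pop 1: in={0,1,2,3} → {0,1,2,3} (no change)
  #8 pop 2: in={0,1,2,3} → {0,1,2,3} (no change)
  #9 pop 3: in={0,1,2,3} → {1,3} (no change)

Fixpoint:
  val[0] = {0,1,2,3}
  val[1] = {0,1,2,3}
  val[2] = {0,1,2,3}
  val[3] = {1,3}
  val[4] = {0,1,2,3}

9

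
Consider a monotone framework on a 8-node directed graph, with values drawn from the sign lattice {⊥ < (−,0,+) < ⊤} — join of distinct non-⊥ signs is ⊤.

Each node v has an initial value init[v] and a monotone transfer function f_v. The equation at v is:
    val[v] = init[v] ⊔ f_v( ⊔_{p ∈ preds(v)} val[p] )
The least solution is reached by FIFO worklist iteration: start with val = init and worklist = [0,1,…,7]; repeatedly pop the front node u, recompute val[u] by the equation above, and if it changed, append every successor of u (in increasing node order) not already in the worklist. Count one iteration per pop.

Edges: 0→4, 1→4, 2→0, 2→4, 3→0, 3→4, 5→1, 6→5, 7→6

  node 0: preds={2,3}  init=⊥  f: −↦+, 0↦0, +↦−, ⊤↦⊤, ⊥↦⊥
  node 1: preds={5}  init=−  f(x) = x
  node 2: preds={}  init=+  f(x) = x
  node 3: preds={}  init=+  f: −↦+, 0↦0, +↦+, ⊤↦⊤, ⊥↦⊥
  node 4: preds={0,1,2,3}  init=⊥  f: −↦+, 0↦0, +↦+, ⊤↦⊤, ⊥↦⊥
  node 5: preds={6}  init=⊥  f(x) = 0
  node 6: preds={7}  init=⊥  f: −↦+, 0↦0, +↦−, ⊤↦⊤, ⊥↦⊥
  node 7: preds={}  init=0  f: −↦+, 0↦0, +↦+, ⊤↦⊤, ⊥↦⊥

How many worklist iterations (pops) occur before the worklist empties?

11

Iteration log — 11 steps:
  step 1. node 0  ⊔preds=+  new=−  old=⊥  +wl: 
  step 2. node 1  ⊔preds=⊥  new=−  stable
  step 3. node 2  ⊔preds=⊥  new=+  stable
  step 4. node 3  ⊔preds=⊥  new=+  stable
  step 5. node 4  ⊔preds=⊤  new=⊤  old=⊥  +wl: 
  step 6. node 5  ⊔preds=⊥  new=0  old=⊥  +wl: 1
  step 7. node 6  ⊔preds=0  new=0  old=⊥  +wl: 5
  step 8. node 7  ⊔preds=⊥  new=0  stable
  step 9. node 1  ⊔preds=0  new=⊤  old=−  +wl: 4
  step 10. node 5  ⊔preds=0  new=0  stable
  step 11. node 4  ⊔preds=⊤  new=⊤  stable

Least fixpoint reached:
  node 0: −
  node 1: ⊤
  node 2: +
  node 3: +
  node 4: ⊤
  node 5: 0
  node 6: 0
  node 7: 0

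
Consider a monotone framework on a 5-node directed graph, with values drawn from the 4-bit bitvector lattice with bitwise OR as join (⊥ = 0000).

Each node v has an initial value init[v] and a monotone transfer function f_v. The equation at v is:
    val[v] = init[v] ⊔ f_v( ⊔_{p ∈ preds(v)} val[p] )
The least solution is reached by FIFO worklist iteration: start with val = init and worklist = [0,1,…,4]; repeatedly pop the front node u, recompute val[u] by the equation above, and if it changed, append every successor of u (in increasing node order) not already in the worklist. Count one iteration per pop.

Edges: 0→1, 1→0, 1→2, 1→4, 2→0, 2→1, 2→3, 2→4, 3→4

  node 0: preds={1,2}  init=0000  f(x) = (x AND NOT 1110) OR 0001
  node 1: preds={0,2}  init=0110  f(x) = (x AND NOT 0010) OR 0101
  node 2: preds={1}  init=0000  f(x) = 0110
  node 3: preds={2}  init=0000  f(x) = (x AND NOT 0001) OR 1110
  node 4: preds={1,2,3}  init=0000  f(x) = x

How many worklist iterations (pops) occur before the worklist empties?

7

Worklist (7 pops):
  #1 pop 0: in=0110 → 0001 (was 0000); enqueue []
  #2 pop 1: in=0001 → 0111 (was 0110); enqueue [0]
  #3 pop 2: in=0111 → 0110 (was 0000); enqueue [1]
  #4 pop 3: in=0110 → 1110 (was 0000); enqueue []
  #5 pop 4: in=1111 → 1111 (was 0000); enqueue []
  #6 pop 0: in=0111 → 0001 (no change)
  #7 pop 1: in=0111 → 0111 (no change)

Fixpoint:
  val[0] = 0001
  val[1] = 0111
  val[2] = 0110
  val[3] = 1110
  val[4] = 1111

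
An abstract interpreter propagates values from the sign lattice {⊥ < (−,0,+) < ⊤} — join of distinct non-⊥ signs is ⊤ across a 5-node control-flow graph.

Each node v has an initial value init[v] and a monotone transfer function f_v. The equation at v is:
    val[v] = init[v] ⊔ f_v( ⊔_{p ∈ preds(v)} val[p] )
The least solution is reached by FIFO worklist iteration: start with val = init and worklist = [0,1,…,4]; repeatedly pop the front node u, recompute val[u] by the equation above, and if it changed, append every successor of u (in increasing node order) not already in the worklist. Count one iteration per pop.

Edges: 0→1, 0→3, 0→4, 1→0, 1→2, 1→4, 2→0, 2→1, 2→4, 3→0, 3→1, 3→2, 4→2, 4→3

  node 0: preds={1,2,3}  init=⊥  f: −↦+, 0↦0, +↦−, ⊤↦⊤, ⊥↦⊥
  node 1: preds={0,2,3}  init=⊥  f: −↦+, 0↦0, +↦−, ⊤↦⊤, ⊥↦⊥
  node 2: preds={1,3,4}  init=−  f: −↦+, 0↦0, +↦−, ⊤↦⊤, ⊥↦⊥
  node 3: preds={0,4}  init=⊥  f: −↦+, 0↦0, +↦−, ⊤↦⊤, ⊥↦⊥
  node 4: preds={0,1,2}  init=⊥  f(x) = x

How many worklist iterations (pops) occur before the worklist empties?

Worklist (13 pops):
  #1 pop 0: in=− → + (was ⊥); enqueue []
  #2 pop 1: in=⊤ → ⊤ (was ⊥); enqueue [0]
  #3 pop 2: in=⊤ → ⊤ (was −); enqueue [1]
  #4 pop 3: in=+ → − (was ⊥); enqueue [2]
  #5 pop 4: in=⊤ → ⊤ (was ⊥); enqueue [3]
  #6 pop 0: in=⊤ → ⊤ (was +); enqueue [4]
  #7 pop 1: in=⊤ → ⊤ (no change)
  #8 pop 2: in=⊤ → ⊤ (no change)
  #9 pop 3: in=⊤ → ⊤ (was −); enqueue [0,1,2]
  #10 pop 4: in=⊤ → ⊤ (no change)
  #11 pop 0: in=⊤ → ⊤ (no change)
  #12 pop 1: in=⊤ → ⊤ (no change)
  #13 pop 2: in=⊤ → ⊤ (no change)

Fixpoint:
  val[0] = ⊤
  val[1] = ⊤
  val[2] = ⊤
  val[3] = ⊤
  val[4] = ⊤

13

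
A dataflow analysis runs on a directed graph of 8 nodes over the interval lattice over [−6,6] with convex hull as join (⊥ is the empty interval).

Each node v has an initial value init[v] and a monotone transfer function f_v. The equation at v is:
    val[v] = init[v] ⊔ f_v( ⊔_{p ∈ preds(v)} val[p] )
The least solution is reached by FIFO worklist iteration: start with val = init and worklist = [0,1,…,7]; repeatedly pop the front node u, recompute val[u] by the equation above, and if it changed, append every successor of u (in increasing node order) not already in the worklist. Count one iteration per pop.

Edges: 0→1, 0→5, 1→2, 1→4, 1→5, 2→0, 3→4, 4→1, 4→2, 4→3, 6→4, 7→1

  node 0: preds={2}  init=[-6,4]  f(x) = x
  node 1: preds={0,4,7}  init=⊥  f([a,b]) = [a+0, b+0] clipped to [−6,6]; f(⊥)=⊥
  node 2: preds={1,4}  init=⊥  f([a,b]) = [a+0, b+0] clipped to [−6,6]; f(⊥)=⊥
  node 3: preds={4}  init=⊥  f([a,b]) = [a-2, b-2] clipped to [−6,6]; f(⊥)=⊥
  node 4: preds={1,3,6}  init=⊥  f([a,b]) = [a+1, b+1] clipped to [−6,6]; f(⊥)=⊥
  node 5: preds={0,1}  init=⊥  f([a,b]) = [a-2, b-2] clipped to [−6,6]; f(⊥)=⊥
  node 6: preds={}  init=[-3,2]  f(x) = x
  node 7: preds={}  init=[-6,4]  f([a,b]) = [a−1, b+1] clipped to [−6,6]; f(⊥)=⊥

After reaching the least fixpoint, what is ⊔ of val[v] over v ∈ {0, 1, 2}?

Trace (23 dequeues):
  [1] u=0 | in ⊥ | out [-6,4] | ==
  [2] u=1 | in [-6,4] | out [-6,4] | prev ⊥ | push {}
  [3] u=2 | in [-6,4] | out [-6,4] | prev ⊥ | push {0}
  [4] u=3 | in ⊥ | out ⊥ | ==
  [5] u=4 | in [-6,4] | out [-5,5] | prev ⊥ | push {1,2,3}
  [6] u=5 | in [-6,4] | out [-6,2] | prev ⊥ | push {}
  [7] u=6 | in ⊥ | out [-3,2] | ==
  [8] u=7 | in ⊥ | out [-6,4] | ==
  [9] u=0 | in [-6,4] | out [-6,4] | ==
  [10] u=1 | in [-6,5] | out [-6,5] | prev [-6,4] | push {4,5}
  [11] u=2 | in [-6,5] | out [-6,5] | prev [-6,4] | push {0}
  [12] u=3 | in [-5,5] | out [-6,3] | prev ⊥ | push {}
  [13] u=4 | in [-6,5] | out [-5,6] | prev [-5,5] | push {1,2,3}
  [14] u=5 | in [-6,5] | out [-6,3] | prev [-6,2] | push {}
  [15] u=0 | in [-6,5] | out [-6,5] | prev [-6,4] | push {5}
  [16] u=1 | in [-6,6] | out [-6,6] | prev [-6,5] | push {4}
  [17] u=2 | in [-6,6] | out [-6,6] | prev [-6,5] | push {0}
  [18] u=3 | in [-5,6] | out [-6,4] | prev [-6,3] | push {}
  [19] u=5 | in [-6,6] | out [-6,4] | prev [-6,3] | push {}
  [20] u=4 | in [-6,6] | out [-5,6] | ==
  [21] u=0 | in [-6,6] | out [-6,6] | prev [-6,5] | push {1,5}
  [22] u=1 | in [-6,6] | out [-6,6] | ==
  [23] u=5 | in [-6,6] | out [-6,4] | ==

Converged values:
  [0] [-6,6]
  [1] [-6,6]
  [2] [-6,6]
  [3] [-6,4]
  [4] [-5,6]
  [5] [-6,4]
  [6] [-3,2]
  [7] [-6,4]

[-6,6]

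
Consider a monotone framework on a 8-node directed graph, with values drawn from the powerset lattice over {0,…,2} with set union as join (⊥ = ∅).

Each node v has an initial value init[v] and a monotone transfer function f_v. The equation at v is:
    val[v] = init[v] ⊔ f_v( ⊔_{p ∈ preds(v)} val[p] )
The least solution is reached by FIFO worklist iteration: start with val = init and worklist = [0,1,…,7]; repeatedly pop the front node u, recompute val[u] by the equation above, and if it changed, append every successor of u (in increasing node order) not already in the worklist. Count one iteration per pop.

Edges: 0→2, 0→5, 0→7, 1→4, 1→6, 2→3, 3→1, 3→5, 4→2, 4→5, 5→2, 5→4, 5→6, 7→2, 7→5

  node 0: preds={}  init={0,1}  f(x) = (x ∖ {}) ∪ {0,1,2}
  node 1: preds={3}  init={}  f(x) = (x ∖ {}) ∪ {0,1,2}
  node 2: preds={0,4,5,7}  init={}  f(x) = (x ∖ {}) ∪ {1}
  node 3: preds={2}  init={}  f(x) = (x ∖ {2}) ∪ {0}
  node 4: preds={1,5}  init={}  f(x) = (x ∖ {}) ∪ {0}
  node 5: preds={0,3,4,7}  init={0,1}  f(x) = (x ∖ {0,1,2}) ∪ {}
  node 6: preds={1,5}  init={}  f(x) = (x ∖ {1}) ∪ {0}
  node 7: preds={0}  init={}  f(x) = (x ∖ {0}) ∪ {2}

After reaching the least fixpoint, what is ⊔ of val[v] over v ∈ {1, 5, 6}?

{0,1,2}

Trace (11 dequeues):
  [1] u=0 | in {} | out {0,1,2} | prev {0,1} | push {}
  [2] u=1 | in {} | out {0,1,2} | prev {} | push {}
  [3] u=2 | in {0,1,2} | out {0,1,2} | prev {} | push {}
  [4] u=3 | in {0,1,2} | out {0,1} | prev {} | push {1}
  [5] u=4 | in {0,1,2} | out {0,1,2} | prev {} | push {2}
  [6] u=5 | in {0,1,2} | out {0,1} | ==
  [7] u=6 | in {0,1,2} | out {0,2} | prev {} | push {}
  [8] u=7 | in {0,1,2} | out {1,2} | prev {} | push {5}
  [9] u=1 | in {0,1} | out {0,1,2} | ==
  [10] u=2 | in {0,1,2} | out {0,1,2} | ==
  [11] u=5 | in {0,1,2} | out {0,1} | ==

Converged values:
  [0] {0,1,2}
  [1] {0,1,2}
  [2] {0,1,2}
  [3] {0,1}
  [4] {0,1,2}
  [5] {0,1}
  [6] {0,2}
  [7] {1,2}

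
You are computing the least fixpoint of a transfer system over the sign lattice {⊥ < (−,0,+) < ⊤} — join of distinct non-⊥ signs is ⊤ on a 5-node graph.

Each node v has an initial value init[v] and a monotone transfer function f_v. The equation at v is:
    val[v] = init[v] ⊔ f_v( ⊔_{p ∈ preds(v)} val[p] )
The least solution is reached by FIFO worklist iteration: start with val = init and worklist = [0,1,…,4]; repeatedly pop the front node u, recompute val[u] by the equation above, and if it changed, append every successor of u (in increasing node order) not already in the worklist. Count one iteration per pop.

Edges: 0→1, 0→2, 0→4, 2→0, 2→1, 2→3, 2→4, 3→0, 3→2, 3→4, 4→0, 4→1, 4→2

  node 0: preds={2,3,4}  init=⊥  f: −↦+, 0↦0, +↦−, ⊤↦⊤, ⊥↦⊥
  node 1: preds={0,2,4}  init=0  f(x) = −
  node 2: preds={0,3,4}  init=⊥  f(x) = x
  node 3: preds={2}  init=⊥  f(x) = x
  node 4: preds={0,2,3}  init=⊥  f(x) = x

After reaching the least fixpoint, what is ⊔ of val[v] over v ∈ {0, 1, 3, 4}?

⊤

Worklist (5 pops):
  #1 pop 0: in=⊥ → ⊥ (no change)
  #2 pop 1: in=⊥ → ⊤ (was 0); enqueue []
  #3 pop 2: in=⊥ → ⊥ (no change)
  #4 pop 3: in=⊥ → ⊥ (no change)
  #5 pop 4: in=⊥ → ⊥ (no change)

Fixpoint:
  val[0] = ⊥
  val[1] = ⊤
  val[2] = ⊥
  val[3] = ⊥
  val[4] = ⊥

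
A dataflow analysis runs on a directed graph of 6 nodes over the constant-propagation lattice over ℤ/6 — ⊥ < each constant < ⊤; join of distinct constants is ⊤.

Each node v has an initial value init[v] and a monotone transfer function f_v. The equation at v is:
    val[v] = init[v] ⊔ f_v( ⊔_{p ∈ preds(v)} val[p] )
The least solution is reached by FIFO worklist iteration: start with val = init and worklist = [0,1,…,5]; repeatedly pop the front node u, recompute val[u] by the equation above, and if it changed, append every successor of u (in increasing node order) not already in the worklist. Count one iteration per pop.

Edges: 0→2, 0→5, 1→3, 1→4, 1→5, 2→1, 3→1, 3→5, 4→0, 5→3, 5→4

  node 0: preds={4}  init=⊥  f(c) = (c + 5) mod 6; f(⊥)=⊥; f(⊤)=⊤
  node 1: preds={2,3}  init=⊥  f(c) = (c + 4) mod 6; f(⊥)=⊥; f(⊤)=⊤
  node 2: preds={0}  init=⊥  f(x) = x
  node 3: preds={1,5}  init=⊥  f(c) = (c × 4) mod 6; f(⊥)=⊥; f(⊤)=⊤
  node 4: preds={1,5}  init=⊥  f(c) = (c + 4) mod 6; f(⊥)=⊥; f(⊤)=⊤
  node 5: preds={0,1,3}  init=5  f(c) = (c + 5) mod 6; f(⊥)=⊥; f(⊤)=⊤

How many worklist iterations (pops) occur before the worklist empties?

Trace (19 dequeues):
  [1] u=0 | in ⊥ | out ⊥ | ==
  [2] u=1 | in ⊥ | out ⊥ | ==
  [3] u=2 | in ⊥ | out ⊥ | ==
  [4] u=3 | in 5 | out 2 | prev ⊥ | push {1}
  [5] u=4 | in 5 | out 3 | prev ⊥ | push {0}
  [6] u=5 | in 2 | out ⊤ | prev 5 | push {3,4}
  [7] u=1 | in 2 | out 0 | prev ⊥ | push {5}
  [8] u=0 | in 3 | out 2 | prev ⊥ | push {2}
  [9] u=3 | in ⊤ | out ⊤ | prev 2 | push {1}
  [10] u=4 | in ⊤ | out ⊤ | prev 3 | push {0}
  [11] u=5 | in ⊤ | out ⊤ | ==
  [12] u=2 | in 2 | out 2 | prev ⊥ | push {}
  [13] u=1 | in ⊤ | out ⊤ | prev 0 | push {3,4,5}
  [14] u=0 | in ⊤ | out ⊤ | prev 2 | push {2}
  [15] u=3 | in ⊤ | out ⊤ | ==
  [16] u=4 | in ⊤ | out ⊤ | ==
  [17] u=5 | in ⊤ | out ⊤ | ==
  [18] u=2 | in ⊤ | out ⊤ | prev 2 | push {1}
  [19] u=1 | in ⊤ | out ⊤ | ==

Converged values:
  [0] ⊤
  [1] ⊤
  [2] ⊤
  [3] ⊤
  [4] ⊤
  [5] ⊤

19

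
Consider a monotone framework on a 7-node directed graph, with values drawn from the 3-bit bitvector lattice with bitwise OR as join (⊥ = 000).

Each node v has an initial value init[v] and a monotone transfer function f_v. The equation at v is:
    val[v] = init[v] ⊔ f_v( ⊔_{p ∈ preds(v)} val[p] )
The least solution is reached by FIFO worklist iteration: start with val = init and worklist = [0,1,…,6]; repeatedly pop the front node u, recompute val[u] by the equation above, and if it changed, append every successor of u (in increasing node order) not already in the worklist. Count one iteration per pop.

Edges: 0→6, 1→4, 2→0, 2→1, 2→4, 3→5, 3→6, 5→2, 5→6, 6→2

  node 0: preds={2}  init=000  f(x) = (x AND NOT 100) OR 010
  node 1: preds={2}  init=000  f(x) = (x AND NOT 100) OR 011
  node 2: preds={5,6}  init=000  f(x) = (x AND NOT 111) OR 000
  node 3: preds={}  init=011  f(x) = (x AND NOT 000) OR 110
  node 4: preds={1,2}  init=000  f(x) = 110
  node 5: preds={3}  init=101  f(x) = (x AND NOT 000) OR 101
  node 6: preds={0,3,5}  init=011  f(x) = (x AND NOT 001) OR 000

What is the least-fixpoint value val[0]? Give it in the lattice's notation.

Iteration log — 8 steps:
  step 1. node 0  ⊔preds=000  new=010  old=000  +wl: 
  step 2. node 1  ⊔preds=000  new=011  old=000  +wl: 
  step 3. node 2  ⊔preds=111  new=000  stable
  step 4. node 3  ⊔preds=000  new=111  old=011  +wl: 
  step 5. node 4  ⊔preds=011  new=110  old=000  +wl: 
  step 6. node 5  ⊔preds=111  new=111  old=101  +wl: 2
  step 7. node 6  ⊔preds=111  new=111  old=011  +wl: 
  step 8. node 2  ⊔preds=111  new=000  stable

Least fixpoint reached:
  node 0: 010
  node 1: 011
  node 2: 000
  node 3: 111
  node 4: 110
  node 5: 111
  node 6: 111

010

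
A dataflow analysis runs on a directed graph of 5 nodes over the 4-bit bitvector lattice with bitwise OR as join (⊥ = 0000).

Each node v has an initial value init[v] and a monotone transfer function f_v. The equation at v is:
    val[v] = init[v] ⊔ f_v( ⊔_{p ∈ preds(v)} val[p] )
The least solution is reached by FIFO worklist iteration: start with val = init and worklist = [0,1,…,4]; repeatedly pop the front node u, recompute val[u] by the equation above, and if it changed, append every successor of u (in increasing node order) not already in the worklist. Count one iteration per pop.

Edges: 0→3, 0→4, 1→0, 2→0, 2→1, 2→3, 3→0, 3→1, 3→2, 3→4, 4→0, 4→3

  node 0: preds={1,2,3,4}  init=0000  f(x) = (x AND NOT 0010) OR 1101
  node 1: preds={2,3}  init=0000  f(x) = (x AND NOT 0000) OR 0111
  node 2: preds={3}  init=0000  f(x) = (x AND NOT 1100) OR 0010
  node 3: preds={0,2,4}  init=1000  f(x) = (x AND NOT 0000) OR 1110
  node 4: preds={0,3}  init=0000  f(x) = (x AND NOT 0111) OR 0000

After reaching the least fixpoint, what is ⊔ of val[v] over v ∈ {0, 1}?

1111

Worklist (11 pops):
  #1 pop 0: in=1000 → 1101 (was 0000); enqueue []
  #2 pop 1: in=1000 → 1111 (was 0000); enqueue [0]
  #3 pop 2: in=1000 → 0010 (was 0000); enqueue [1]
  #4 pop 3: in=1111 → 1111 (was 1000); enqueue [2]
  #5 pop 4: in=1111 → 1000 (was 0000); enqueue [3]
  #6 pop 0: in=1111 → 1101 (no change)
  #7 pop 1: in=1111 → 1111 (no change)
  #8 pop 2: in=1111 → 0011 (was 0010); enqueue [0,1]
  #9 pop 3: in=1111 → 1111 (no change)
  #10 pop 0: in=1111 → 1101 (no change)
  #11 pop 1: in=1111 → 1111 (no change)

Fixpoint:
  val[0] = 1101
  val[1] = 1111
  val[2] = 0011
  val[3] = 1111
  val[4] = 1000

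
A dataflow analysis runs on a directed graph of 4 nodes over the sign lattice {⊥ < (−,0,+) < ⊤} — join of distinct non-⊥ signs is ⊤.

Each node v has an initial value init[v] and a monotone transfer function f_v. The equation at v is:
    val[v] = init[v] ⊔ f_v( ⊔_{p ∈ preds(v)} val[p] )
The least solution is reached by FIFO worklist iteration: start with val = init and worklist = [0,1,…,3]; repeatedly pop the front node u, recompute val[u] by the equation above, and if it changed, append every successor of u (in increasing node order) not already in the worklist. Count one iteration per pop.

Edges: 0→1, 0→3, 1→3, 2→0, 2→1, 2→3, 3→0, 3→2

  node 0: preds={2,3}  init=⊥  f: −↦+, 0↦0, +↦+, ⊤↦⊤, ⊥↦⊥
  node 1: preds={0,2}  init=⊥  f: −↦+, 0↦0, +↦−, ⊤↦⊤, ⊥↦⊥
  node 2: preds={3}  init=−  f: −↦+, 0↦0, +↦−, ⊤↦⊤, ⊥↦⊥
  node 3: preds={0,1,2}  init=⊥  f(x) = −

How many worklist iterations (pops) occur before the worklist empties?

Worklist (9 pops):
  #1 pop 0: in=− → + (was ⊥); enqueue []
  #2 pop 1: in=⊤ → ⊤ (was ⊥); enqueue []
  #3 pop 2: in=⊥ → − (no change)
  #4 pop 3: in=⊤ → − (was ⊥); enqueue [0,2]
  #5 pop 0: in=− → + (no change)
  #6 pop 2: in=− → ⊤ (was −); enqueue [0,1,3]
  #7 pop 0: in=⊤ → ⊤ (was +); enqueue []
  #8 pop 1: in=⊤ → ⊤ (no change)
  #9 pop 3: in=⊤ → − (no change)

Fixpoint:
  val[0] = ⊤
  val[1] = ⊤
  val[2] = ⊤
  val[3] = −

9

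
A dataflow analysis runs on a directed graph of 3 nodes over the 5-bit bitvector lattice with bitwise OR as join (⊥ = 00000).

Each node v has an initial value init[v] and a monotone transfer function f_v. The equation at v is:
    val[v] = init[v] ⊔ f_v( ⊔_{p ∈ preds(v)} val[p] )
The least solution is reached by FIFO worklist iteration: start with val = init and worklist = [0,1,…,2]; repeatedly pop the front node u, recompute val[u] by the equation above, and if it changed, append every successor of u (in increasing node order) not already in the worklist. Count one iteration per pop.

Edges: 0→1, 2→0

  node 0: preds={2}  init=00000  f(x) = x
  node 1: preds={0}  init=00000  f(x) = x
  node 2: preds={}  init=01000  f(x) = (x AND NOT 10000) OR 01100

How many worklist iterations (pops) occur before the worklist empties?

Trace (5 dequeues):
  [1] u=0 | in 01000 | out 01000 | prev 00000 | push {}
  [2] u=1 | in 01000 | out 01000 | prev 00000 | push {}
  [3] u=2 | in 00000 | out 01100 | prev 01000 | push {0}
  [4] u=0 | in 01100 | out 01100 | prev 01000 | push {1}
  [5] u=1 | in 01100 | out 01100 | prev 01000 | push {}

Converged values:
  [0] 01100
  [1] 01100
  [2] 01100

5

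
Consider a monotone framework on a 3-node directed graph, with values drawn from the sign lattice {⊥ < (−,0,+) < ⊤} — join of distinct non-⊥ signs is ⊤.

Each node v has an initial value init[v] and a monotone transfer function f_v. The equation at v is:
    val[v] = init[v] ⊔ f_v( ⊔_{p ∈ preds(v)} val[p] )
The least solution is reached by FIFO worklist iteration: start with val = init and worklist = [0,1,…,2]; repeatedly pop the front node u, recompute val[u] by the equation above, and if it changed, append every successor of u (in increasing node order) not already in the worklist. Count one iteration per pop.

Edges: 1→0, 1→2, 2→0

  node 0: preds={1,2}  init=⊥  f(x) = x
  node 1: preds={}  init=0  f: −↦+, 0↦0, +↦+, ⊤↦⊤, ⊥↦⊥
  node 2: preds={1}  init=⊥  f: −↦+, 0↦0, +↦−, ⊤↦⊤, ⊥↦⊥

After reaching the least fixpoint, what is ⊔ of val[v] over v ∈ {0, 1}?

0

Iteration log — 4 steps:
  step 1. node 0  ⊔preds=0  new=0  old=⊥  +wl: 
  step 2. node 1  ⊔preds=⊥  new=0  stable
  step 3. node 2  ⊔preds=0  new=0  old=⊥  +wl: 0
  step 4. node 0  ⊔preds=0  new=0  stable

Least fixpoint reached:
  node 0: 0
  node 1: 0
  node 2: 0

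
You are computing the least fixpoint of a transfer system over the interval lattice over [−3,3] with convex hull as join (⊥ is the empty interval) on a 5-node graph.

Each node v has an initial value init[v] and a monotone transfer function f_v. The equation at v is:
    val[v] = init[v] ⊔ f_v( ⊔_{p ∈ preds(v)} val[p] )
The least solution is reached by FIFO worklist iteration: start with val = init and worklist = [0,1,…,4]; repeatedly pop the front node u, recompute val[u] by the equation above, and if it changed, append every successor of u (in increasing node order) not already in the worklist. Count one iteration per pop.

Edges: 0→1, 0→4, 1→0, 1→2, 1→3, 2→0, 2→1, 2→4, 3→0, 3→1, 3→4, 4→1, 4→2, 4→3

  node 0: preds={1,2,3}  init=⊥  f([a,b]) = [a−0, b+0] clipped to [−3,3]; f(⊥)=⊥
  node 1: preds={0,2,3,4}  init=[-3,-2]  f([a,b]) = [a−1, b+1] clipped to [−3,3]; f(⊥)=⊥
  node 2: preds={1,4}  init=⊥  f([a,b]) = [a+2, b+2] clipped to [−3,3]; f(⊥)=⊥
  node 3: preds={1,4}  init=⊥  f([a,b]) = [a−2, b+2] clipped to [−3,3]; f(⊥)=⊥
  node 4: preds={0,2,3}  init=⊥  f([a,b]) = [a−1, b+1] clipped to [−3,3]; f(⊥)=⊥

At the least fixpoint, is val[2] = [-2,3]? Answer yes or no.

no

Trace (15 dequeues):
  [1] u=0 | in [-3,-2] | out [-3,-2] | prev ⊥ | push {}
  [2] u=1 | in [-3,-2] | out [-3,-1] | prev [-3,-2] | push {0}
  [3] u=2 | in [-3,-1] | out [-1,1] | prev ⊥ | push {1}
  [4] u=3 | in [-3,-1] | out [-3,1] | prev ⊥ | push {}
  [5] u=4 | in [-3,1] | out [-3,2] | prev ⊥ | push {2,3}
  [6] u=0 | in [-3,1] | out [-3,1] | prev [-3,-2] | push {4}
  [7] u=1 | in [-3,2] | out [-3,3] | prev [-3,-1] | push {0}
  [8] u=2 | in [-3,3] | out [-1,3] | prev [-1,1] | push {1}
  [9] u=3 | in [-3,3] | out [-3,3] | prev [-3,1] | push {}
  [10] u=4 | in [-3,3] | out [-3,3] | prev [-3,2] | push {2,3}
  [11] u=0 | in [-3,3] | out [-3,3] | prev [-3,1] | push {4}
  [12] u=1 | in [-3,3] | out [-3,3] | ==
  [13] u=2 | in [-3,3] | out [-1,3] | ==
  [14] u=3 | in [-3,3] | out [-3,3] | ==
  [15] u=4 | in [-3,3] | out [-3,3] | ==

Converged values:
  [0] [-3,3]
  [1] [-3,3]
  [2] [-1,3]
  [3] [-3,3]
  [4] [-3,3]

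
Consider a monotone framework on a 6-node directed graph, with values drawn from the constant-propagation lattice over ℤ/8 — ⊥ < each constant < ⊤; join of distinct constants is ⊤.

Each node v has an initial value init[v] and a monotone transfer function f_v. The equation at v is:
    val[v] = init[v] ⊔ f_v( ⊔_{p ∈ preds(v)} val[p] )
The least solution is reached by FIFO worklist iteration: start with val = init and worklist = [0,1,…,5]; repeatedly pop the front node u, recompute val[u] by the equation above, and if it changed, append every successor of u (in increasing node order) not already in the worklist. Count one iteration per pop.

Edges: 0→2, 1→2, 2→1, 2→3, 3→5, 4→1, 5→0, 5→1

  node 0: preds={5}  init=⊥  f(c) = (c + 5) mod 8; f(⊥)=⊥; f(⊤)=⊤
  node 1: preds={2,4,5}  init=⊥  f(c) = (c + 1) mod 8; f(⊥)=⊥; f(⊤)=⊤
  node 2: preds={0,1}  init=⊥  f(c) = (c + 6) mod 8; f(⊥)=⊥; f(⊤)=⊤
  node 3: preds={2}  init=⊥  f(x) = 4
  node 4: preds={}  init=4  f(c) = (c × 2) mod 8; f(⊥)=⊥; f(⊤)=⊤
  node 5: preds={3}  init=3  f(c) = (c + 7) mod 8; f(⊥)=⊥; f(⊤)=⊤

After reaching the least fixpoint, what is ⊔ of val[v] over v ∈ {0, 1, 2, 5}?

Worklist (7 pops):
  #1 pop 0: in=3 → 0 (was ⊥); enqueue []
  #2 pop 1: in=⊤ → ⊤ (was ⊥); enqueue []
  #3 pop 2: in=⊤ → ⊤ (was ⊥); enqueue [1]
  #4 pop 3: in=⊤ → 4 (was ⊥); enqueue []
  #5 pop 4: in=⊥ → 4 (no change)
  #6 pop 5: in=4 → 3 (no change)
  #7 pop 1: in=⊤ → ⊤ (no change)

Fixpoint:
  val[0] = 0
  val[1] = ⊤
  val[2] = ⊤
  val[3] = 4
  val[4] = 4
  val[5] = 3

⊤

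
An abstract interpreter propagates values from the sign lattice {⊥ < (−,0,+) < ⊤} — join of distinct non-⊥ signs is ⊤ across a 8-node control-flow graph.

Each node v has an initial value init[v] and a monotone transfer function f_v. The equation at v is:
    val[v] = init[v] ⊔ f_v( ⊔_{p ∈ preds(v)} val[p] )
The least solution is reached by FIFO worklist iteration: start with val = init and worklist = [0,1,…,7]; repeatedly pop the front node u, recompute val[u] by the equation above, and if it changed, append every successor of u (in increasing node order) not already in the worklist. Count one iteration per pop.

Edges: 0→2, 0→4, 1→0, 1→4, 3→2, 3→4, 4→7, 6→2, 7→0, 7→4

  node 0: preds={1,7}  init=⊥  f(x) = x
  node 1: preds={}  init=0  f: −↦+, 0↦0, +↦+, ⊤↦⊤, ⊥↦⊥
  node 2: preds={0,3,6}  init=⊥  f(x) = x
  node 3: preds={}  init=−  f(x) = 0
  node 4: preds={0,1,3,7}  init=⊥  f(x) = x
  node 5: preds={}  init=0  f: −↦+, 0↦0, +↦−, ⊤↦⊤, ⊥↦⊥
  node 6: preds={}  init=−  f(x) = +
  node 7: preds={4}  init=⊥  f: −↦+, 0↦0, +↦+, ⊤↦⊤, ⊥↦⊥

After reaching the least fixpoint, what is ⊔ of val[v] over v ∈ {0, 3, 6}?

Trace (12 dequeues):
  [1] u=0 | in 0 | out 0 | prev ⊥ | push {}
  [2] u=1 | in ⊥ | out 0 | ==
  [3] u=2 | in ⊤ | out ⊤ | prev ⊥ | push {}
  [4] u=3 | in ⊥ | out ⊤ | prev − | push {2}
  [5] u=4 | in ⊤ | out ⊤ | prev ⊥ | push {}
  [6] u=5 | in ⊥ | out 0 | ==
  [7] u=6 | in ⊥ | out ⊤ | prev − | push {}
  [8] u=7 | in ⊤ | out ⊤ | prev ⊥ | push {0,4}
  [9] u=2 | in ⊤ | out ⊤ | ==
  [10] u=0 | in ⊤ | out ⊤ | prev 0 | push {2}
  [11] u=4 | in ⊤ | out ⊤ | ==
  [12] u=2 | in ⊤ | out ⊤ | ==

Converged values:
  [0] ⊤
  [1] 0
  [2] ⊤
  [3] ⊤
  [4] ⊤
  [5] 0
  [6] ⊤
  [7] ⊤

⊤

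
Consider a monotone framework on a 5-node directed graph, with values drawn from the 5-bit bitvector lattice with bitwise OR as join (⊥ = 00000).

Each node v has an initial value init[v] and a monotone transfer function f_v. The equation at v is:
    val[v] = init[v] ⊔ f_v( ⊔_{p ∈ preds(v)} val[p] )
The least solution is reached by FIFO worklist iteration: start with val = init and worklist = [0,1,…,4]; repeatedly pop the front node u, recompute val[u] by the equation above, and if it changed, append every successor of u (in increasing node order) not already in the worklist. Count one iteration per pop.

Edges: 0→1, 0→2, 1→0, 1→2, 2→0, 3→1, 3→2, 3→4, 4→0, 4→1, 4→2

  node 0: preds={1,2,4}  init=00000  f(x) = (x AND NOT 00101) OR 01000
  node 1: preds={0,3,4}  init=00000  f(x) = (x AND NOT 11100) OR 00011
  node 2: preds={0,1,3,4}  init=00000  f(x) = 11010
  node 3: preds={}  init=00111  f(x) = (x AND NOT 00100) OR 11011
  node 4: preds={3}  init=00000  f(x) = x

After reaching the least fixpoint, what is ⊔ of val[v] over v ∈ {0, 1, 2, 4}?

Worklist (8 pops):
  #1 pop 0: in=00000 → 01000 (was 00000); enqueue []
  #2 pop 1: in=01111 → 00011 (was 00000); enqueue [0]
  #3 pop 2: in=01111 → 11010 (was 00000); enqueue []
  #4 pop 3: in=00000 → 11111 (was 00111); enqueue [1,2]
  #5 pop 4: in=11111 → 11111 (was 00000); enqueue []
  #6 pop 0: in=11111 → 11010 (was 01000); enqueue []
  #7 pop 1: in=11111 → 00011 (no change)
  #8 pop 2: in=11111 → 11010 (no change)

Fixpoint:
  val[0] = 11010
  val[1] = 00011
  val[2] = 11010
  val[3] = 11111
  val[4] = 11111

11111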